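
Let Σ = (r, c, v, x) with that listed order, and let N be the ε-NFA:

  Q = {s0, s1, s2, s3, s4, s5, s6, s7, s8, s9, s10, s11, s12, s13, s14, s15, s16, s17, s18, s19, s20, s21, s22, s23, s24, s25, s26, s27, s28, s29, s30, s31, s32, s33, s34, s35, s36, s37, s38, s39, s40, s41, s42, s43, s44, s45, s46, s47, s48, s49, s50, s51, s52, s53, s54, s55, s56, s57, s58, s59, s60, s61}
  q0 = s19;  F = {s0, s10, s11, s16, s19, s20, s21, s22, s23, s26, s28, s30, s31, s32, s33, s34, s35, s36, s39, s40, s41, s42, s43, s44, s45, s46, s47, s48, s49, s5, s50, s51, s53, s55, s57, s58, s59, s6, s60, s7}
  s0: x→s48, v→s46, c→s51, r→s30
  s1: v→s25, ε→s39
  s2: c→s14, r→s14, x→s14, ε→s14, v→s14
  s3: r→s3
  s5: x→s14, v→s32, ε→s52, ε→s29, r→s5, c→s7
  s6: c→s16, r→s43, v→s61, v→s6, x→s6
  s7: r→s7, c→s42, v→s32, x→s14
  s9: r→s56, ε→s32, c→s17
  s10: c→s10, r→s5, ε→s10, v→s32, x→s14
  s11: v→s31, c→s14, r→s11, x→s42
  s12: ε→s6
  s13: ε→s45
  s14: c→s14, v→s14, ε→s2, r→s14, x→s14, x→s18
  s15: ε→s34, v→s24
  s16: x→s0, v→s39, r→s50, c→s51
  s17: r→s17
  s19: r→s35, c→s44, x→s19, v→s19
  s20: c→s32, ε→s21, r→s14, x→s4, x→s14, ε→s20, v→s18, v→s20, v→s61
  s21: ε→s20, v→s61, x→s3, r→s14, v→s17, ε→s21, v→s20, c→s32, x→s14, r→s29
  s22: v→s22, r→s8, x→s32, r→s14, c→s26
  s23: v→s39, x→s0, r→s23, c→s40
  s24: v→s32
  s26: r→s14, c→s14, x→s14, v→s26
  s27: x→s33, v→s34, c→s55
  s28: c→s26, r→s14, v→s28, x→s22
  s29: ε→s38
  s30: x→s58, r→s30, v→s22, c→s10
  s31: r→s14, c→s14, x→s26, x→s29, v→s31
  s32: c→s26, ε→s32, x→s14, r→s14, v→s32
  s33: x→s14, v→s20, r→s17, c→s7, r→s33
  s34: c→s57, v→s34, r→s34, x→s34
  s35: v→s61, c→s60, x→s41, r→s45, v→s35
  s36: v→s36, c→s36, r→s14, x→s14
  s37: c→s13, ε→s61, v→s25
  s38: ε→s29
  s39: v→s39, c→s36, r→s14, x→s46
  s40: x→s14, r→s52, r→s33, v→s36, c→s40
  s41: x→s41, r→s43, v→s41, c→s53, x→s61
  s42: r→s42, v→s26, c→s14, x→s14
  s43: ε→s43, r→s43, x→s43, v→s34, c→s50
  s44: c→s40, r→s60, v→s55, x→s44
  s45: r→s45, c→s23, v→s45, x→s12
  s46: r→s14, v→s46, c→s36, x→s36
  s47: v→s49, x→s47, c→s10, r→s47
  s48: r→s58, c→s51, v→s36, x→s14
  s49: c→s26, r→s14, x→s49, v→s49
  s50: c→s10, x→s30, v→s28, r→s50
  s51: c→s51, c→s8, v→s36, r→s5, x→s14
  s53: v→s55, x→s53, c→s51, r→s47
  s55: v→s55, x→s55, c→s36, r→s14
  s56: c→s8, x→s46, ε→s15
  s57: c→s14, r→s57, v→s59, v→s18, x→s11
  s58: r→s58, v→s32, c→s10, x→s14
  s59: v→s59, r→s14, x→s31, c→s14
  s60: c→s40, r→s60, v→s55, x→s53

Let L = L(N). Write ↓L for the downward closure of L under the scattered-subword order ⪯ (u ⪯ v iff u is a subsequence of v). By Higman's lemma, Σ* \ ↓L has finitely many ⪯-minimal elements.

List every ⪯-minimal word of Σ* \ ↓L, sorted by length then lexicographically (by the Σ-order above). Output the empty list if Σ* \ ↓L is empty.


min(Σ*\↓L) = [ccx, cvr, rrcxxx, rxrvcc, ccrccc].

|Q|=62, |F|=40, |δ|=219 (20 ε).
min D↑ (40 st, q0=0, F={14}): 0:r→1,c→2,v→0,x→0 1:r→3,c→4,v→1,x→5 2:r→4,c→6,v→7,x→2 3:r→3,c→8,v→3,x→9 4:r→4,c→6,v→7,x→10 5:r→11,c→10,v→5,x→5 6:r→12,c→6,v→13,x→14 7:r→14,c→13,v→7,x→7 8:r→8,c→6,v→15,x→16 9:r→11,c→17,v→9,x→9 10:r→18,c→19,v→7,x→10 11:r→11,c→20,v→21,x→11 12:r→12,c→22,v→23,x→14 13:r→14,c→13,v→13,x→14 14:r→14,c→14,v→14,x→14 15:r→14,c→13,v→15,x→24 16:r→25,c→19,v→24,x→26 17:r→20,c→19,v→15,x→16 18:r→18,c→27,v→28,x→18 19:r→29,c→19,v→13,x→14 20:r→20,c→27,v→30,x→25 21:r→21,c→31,v→21,x→21 22:r→22,c→32,v→33,x→14 23:r→14,c→33,v→23,x→14 24:r→14,c→13,v→24,x→13 25:r→25,c→27,v→34,x→35 26:r→35,c→19,v→13,x→14 27:r→29,c→27,v→33,x→14 28:r→14,c→36,v→28,x→28 29:r→29,c→22,v→33,x→14 30:r→14,c→36,v→30,x→34 31:r→31,c→14,v→37,x→38 32:r→32,c→14,v→36,x→14 33:r→14,c→36,v→33,x→14 34:r→14,c→36,v→34,x→33 35:r→35,c→27,v→33,x→14 36:r→14,c→14,v→36,x→14 37:r→14,c→14,v→37,x→39 38:r→38,c→14,v→39,x→32 39:r→14,c→14,v→39,x→36.
'ccx': |S_i|=[52, 44, 23, 5] end={s14,s18,s2,s3,s4} ∉↓L; 3/3 del acc.
'cvr': |S_i|=[52, 44, 23, 8] end={s14,s17,s18,s2,s29,s3,s38,s8} rej; 3/3 del acc.
'rrcxxx': run [52, 50, 48, 38, 25, 17, 3] end={s14,s18,s2} ∉↓L; 6/6 deletions ∈↓L.
'rxrvcc': |S_i|=[52, 50, 41, 27, 17, 11, 3] end={s14,s18,s2} ∉↓L; 6/6 single-dels accept.
'ccrccc': run [52, 44, 23, 18, 7, 5, 3] end={s14,s18,s2} — reject; 6/6 single-dels accept.
5 obstructions.


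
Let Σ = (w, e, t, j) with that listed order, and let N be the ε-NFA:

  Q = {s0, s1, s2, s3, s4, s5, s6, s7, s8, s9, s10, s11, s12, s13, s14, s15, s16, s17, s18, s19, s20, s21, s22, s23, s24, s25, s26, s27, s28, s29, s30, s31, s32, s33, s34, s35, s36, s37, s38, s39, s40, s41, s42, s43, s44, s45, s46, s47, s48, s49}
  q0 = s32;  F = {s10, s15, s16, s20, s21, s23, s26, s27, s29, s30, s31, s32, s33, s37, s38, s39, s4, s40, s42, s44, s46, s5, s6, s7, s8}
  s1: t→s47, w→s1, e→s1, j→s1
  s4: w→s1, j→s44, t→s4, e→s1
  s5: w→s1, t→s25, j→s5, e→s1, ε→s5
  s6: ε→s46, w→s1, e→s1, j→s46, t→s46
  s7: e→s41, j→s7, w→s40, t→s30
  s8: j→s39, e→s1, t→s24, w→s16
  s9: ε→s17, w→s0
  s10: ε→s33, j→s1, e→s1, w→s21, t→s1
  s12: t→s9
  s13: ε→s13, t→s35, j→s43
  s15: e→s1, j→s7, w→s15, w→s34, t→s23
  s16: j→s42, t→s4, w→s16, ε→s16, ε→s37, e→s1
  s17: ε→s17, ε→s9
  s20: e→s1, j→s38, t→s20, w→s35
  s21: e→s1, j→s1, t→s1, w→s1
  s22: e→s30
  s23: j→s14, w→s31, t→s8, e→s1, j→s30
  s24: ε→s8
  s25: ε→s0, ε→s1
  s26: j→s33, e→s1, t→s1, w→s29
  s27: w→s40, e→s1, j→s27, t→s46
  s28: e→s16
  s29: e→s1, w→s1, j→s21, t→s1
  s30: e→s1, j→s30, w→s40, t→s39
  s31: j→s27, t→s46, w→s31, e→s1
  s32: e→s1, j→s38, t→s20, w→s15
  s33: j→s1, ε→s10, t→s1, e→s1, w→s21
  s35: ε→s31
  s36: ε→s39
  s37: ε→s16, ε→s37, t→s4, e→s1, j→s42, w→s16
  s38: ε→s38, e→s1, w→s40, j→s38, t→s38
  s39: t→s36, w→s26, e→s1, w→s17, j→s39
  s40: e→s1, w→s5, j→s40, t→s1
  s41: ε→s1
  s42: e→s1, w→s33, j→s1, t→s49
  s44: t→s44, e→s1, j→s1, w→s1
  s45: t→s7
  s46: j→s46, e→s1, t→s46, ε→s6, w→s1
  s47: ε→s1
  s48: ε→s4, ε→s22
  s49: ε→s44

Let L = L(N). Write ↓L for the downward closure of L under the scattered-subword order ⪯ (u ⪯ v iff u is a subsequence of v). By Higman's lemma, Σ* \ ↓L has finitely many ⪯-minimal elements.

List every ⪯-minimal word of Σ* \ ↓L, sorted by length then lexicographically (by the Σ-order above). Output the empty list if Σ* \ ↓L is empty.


|Q|=50, |F|=25, |δ|=138 (24 ε).
min D↑ (23 st, q0=0, F={2}): 0:w→1,e→2,t→3,j→4 1:w→1,e→2,t→5,j→6 2:w→2,e→2,t→2,j→2 3:w→7,e→2,t→3,j→4 4:w→8,e→2,t→4,j→4 5:w→7,e→2,t→9,j→10 6:w→8,e→2,t→10,j→6 7:w→7,e→2,t→11,j→12 8:w→13,e→2,t→2,j→8 9:w→14,e→2,t→9,j→15 10:w→8,e→2,t→15,j→10 11:w→2,e→2,t→11,j→11 12:w→8,e→2,t→11,j→12 13:w→2,e→2,t→2,j→13 14:w→14,e→2,t→16,j→17 15:w→18,e→2,t→15,j→15 16:w→2,e→2,t→16,j→19 17:w→20,e→2,t→19,j→2 18:w→21,e→2,t→2,j→20 19:w→2,e→2,t→19,j→2 20:w→22,e→2,t→2,j→2 21:w→2,e→2,t→2,j→22 22:w→2,e→2,t→2,j→2 [Hopcroft].
'e': |S_i|=[38, 3] end={s1,s41,s47} rej; 1/1 deletions ∈↓L.
'jwt': |S_i|=[38, 26, 13, 4] end={s0,s1,s25,s47} ∉↓L; 3/3 single-dels accept.
'twtw': N↓-sim [38, 33, 24, 9, 2] end={s1,s47} ∉↓L; 4/4 single-dels accept.
'jwww': run [38, 26, 13, 7, 2] end={s1,s47} — reject; 4/4 deletions ∈↓L.
'wttwjj': N↓-sim [38, 35, 30, 23, 16, 8, 2] end={s1,s47} rej; 6/6 del acc.
5 words, ⪯-incomp.

min(Σ*\↓L) = [e, jwt, twtw, jwww, wttwjj].


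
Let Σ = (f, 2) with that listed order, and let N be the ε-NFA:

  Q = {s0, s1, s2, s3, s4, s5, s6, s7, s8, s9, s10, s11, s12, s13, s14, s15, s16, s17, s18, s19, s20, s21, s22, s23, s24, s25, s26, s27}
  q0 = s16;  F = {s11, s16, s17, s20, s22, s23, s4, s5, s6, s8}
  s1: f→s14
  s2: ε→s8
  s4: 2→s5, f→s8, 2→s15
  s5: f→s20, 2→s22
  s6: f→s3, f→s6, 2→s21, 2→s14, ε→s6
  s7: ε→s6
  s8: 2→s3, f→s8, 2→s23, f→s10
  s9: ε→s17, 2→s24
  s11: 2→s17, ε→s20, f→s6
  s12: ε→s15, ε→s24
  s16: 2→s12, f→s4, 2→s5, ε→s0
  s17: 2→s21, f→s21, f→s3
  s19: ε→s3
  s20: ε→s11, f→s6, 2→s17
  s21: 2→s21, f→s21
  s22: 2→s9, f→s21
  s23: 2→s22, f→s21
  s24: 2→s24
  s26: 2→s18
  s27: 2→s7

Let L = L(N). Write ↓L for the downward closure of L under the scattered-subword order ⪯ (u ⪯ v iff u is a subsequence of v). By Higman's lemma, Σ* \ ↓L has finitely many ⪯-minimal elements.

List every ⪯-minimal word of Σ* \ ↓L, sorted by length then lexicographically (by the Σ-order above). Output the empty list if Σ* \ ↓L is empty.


Antichain: [22f, ff2f, 2ff2, 2f22, 2222].

|Q|=28, |F|=10, |δ|=44 (10 ε).
min D↑ (10 st, q0=0, F={9}): 0:f→1,2→2 1:f→3,2→2 2:f→4,2→5 3:f→3,2→6 4:f→7,2→8 5:f→9,2→8 6:f→9,2→5 7:f→7,2→9 8:f→9,2→9 9:f→9,2→9.
'22f': run [19, 14, 7, 2] end={s21,s3} rej; 3/3 single-dels accept.
'ff2f': run [19, 16, 13, 8, 2] end={s21,s3} rej; 4/4 single-dels accept.
'2ff2': |S_i|=[19, 14, 7, 4, 2] end={s14,s21} rej; 4/4 single-dels accept.
'2f22': run [19, 14, 7, 4, 1] end={s21} ∉↓L; 4/4 deletions ∈↓L.
'2222': N↓-sim [19, 14, 7, 5, 2] end={s21,s24} — reject; 4/4 single-dels accept.
5 words, ⪯-incomp.


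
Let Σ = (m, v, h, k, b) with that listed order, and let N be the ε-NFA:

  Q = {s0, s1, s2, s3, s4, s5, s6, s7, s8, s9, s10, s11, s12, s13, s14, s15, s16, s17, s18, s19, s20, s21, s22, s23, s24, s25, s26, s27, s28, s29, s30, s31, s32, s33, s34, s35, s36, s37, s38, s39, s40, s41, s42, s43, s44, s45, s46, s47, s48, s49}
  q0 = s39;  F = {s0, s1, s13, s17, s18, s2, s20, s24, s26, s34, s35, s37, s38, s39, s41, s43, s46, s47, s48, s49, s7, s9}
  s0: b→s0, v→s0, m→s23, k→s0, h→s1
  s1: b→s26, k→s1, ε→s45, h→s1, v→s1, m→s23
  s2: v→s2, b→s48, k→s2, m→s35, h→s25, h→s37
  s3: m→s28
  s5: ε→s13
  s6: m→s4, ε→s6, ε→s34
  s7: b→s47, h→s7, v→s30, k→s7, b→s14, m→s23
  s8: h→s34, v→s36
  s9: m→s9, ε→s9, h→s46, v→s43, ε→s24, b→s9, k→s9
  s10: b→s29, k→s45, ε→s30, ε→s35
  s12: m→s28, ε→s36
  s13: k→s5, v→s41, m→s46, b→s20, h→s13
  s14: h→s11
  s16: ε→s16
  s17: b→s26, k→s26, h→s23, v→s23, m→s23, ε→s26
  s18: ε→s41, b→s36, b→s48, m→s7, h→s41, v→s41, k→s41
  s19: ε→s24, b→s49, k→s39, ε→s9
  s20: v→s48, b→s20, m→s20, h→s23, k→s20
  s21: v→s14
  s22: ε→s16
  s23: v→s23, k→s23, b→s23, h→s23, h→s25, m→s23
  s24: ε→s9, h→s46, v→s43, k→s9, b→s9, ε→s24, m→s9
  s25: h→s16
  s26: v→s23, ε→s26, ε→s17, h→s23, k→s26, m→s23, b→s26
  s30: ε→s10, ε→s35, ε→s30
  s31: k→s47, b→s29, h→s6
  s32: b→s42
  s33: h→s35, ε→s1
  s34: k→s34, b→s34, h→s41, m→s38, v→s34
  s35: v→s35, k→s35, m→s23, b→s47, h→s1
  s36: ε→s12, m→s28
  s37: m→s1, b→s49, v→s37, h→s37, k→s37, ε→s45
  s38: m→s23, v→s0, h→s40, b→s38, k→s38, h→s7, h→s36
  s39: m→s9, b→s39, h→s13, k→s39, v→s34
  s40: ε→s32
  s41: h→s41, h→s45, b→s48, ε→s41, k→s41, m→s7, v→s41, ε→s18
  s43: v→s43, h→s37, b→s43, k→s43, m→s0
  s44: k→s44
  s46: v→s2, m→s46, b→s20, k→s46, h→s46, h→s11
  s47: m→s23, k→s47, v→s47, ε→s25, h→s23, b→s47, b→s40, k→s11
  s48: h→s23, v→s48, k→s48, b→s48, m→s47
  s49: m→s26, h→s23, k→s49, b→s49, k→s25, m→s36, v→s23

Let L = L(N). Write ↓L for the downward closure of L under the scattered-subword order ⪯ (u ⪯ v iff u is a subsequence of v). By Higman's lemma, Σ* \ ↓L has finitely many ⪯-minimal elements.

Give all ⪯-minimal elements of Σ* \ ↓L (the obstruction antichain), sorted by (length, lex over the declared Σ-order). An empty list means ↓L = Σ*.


Antichain: [vmm, hbh, mvhbv].

|Q|=50, |F|=22, |δ|=175 (29 ε).
min D↑ (20 st, q0=0, F={12}): 0:m→1,v→2,h→3,k→0,b→0 1:m→1,v→4,h→5,k→1,b→1 2:m→6,v→2,h→7,k→2,b→2 3:m→5,v→7,h→3,k→3,b→8 4:m→9,v→4,h→10,k→4,b→4 5:m→5,v→11,h→5,k→5,b→8 6:m→12,v→9,h→13,k→6,b→6 7:m→13,v→7,h→7,k→7,b→14 8:m→8,v→14,h→12,k→8,b→8 9:m→12,v→9,h→15,k→9,b→9 10:m→15,v→10,h→10,k→10,b→16 11:m→17,v→11,h→10,k→11,b→14 12:m→12,v→12,h→12,k→12,b→12 13:m→12,v→17,h→13,k→13,b→18 14:m→18,v→14,h→12,k→14,b→14 15:m→12,v→15,h→15,k→15,b→19 16:m→19,v→12,h→12,k→16,b→16 17:m→12,v→17,h→15,k→17,b→18 18:m→12,v→18,h→12,k→18,b→18 19:m→12,v→12,h→12,k→19,b→19.
'vmm': |S_i|=[38, 31, 23, 4] end={s16,s23,s25,s28} rej; 3/3 deletions ∈↓L.
'hbh': run [38, 31, 18, 4] end={s11,s16,s23,s25} ∉↓L; 3/3 del acc.
'mvhbv': N↓-sim [38, 32, 25, 12, 9, 3] end={s16,s23,s25} — reject; 5/5 del acc.
3 obstructions.


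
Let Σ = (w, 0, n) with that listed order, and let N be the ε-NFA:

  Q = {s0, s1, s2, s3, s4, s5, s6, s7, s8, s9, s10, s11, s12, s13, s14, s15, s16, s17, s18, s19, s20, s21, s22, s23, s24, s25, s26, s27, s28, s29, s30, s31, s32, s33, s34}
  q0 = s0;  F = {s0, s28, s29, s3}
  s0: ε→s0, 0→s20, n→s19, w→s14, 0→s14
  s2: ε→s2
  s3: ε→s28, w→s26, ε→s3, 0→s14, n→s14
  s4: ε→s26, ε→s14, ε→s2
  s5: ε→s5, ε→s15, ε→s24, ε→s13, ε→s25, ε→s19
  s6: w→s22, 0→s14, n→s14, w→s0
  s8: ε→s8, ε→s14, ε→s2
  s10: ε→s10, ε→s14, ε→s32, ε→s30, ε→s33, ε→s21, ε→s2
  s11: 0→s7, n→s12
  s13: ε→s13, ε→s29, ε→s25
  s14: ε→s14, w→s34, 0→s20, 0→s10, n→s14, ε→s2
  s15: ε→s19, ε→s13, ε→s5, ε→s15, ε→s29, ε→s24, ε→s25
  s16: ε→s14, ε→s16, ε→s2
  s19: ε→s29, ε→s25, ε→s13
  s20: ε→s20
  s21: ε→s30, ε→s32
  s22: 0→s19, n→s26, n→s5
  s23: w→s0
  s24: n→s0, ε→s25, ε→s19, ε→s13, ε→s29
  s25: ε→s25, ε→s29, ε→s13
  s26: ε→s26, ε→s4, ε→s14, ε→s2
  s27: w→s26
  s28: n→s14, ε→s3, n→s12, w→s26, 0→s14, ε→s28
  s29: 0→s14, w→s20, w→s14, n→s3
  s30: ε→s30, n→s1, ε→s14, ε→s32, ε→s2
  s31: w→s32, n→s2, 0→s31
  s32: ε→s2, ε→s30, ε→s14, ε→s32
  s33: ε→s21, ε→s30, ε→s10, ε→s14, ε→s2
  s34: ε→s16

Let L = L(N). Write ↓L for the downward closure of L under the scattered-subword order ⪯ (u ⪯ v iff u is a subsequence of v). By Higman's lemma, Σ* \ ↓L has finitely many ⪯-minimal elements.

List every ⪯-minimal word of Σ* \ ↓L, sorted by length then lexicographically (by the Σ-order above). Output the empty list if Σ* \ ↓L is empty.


min(Σ*\↓L) = [w, 0, nnn].

|Q|=35, |F|=4, |δ|=106 (71 ε).
min D↑ (4 st, q0=0, F={1}): 0:w→1,0→1,n→2 1:w→1,0→1,n→1 2:w→1,0→1,n→3 3:w→1,0→1,n→1.
'w': N↓-sim [21, 13] end={s1,s10,s14,s16,s2,s20,s21,s26,s30,s32,s33,s34,…} rej; 1/1 del acc.
'0': |S_i|=[21, 11] end={s1,s10,s14,s16,s2,s20,s21,s30,s32,s33,s34} ∉↓L; 1/1 single-dels accept.
'nnn': |S_i|=[21, 20, 16, 12] end={s1,s10,s12,s14,s16,s2,s20,s21,s30,s32,s33,s34} ∉↓L; 3/3 single-dels accept.
3 obstructions.


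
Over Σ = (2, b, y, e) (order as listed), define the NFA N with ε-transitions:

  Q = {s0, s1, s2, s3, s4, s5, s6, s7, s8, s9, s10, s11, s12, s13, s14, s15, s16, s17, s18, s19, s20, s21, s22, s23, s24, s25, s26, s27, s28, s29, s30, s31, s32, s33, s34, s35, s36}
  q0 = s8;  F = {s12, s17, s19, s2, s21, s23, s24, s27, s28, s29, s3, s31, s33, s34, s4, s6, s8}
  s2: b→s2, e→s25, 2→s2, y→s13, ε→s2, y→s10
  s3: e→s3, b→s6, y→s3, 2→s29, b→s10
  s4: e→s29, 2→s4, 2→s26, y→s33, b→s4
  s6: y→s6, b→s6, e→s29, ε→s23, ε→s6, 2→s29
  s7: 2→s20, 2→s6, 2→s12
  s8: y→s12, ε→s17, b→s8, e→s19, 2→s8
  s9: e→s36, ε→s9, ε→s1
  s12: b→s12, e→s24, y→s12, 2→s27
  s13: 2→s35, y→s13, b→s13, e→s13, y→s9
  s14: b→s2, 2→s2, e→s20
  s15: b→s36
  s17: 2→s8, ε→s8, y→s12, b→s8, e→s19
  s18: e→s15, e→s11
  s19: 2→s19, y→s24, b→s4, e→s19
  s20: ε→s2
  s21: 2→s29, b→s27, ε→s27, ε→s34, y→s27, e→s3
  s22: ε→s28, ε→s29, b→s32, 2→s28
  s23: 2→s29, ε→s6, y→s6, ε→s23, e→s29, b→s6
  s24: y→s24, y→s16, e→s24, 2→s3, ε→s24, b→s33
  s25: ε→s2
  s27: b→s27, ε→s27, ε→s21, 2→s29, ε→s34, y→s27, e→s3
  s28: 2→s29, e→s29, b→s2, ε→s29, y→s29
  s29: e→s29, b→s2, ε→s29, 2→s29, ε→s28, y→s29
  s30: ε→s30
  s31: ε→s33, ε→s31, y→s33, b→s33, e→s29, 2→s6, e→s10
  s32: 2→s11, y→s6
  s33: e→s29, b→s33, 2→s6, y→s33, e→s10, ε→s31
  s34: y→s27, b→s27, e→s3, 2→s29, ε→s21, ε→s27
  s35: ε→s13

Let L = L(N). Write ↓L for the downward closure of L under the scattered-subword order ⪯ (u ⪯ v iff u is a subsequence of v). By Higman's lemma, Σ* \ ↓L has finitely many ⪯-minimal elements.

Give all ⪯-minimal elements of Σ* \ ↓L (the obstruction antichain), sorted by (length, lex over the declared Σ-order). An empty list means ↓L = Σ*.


|Q|=37, |F|=17, |δ|=122 (29 ε).
min D↑ (12 st, q0=0, F={11}): 0:2→0,b→0,y→1,e→2 1:2→3,b→1,y→1,e→4 2:2→2,b→5,y→4,e→2 3:2→6,b→3,y→3,e→7 4:2→7,b→8,y→4,e→4 5:2→5,b→5,y→8,e→6 6:2→6,b→9,y→6,e→6 7:2→6,b→10,y→7,e→7 8:2→10,b→8,y→8,e→6 9:2→9,b→9,y→11,e→9 10:2→6,b→10,y→10,e→6 11:2→11,b→11,y→11,e→11.
'y22by': N↓-sim [26, 21, 16, 10, 8, 6] end={s1,s10,s13,s35,s36,s9} — reject; 5/5 single-dels accept.
'ebeby': N↓-sim [26, 20, 16, 10, 8, 6] end={s1,s10,s13,s35,s36,s9} — reject; 5/5 del acc.
2 words, ⪯-incomp.

A = [y22by, ebeby].


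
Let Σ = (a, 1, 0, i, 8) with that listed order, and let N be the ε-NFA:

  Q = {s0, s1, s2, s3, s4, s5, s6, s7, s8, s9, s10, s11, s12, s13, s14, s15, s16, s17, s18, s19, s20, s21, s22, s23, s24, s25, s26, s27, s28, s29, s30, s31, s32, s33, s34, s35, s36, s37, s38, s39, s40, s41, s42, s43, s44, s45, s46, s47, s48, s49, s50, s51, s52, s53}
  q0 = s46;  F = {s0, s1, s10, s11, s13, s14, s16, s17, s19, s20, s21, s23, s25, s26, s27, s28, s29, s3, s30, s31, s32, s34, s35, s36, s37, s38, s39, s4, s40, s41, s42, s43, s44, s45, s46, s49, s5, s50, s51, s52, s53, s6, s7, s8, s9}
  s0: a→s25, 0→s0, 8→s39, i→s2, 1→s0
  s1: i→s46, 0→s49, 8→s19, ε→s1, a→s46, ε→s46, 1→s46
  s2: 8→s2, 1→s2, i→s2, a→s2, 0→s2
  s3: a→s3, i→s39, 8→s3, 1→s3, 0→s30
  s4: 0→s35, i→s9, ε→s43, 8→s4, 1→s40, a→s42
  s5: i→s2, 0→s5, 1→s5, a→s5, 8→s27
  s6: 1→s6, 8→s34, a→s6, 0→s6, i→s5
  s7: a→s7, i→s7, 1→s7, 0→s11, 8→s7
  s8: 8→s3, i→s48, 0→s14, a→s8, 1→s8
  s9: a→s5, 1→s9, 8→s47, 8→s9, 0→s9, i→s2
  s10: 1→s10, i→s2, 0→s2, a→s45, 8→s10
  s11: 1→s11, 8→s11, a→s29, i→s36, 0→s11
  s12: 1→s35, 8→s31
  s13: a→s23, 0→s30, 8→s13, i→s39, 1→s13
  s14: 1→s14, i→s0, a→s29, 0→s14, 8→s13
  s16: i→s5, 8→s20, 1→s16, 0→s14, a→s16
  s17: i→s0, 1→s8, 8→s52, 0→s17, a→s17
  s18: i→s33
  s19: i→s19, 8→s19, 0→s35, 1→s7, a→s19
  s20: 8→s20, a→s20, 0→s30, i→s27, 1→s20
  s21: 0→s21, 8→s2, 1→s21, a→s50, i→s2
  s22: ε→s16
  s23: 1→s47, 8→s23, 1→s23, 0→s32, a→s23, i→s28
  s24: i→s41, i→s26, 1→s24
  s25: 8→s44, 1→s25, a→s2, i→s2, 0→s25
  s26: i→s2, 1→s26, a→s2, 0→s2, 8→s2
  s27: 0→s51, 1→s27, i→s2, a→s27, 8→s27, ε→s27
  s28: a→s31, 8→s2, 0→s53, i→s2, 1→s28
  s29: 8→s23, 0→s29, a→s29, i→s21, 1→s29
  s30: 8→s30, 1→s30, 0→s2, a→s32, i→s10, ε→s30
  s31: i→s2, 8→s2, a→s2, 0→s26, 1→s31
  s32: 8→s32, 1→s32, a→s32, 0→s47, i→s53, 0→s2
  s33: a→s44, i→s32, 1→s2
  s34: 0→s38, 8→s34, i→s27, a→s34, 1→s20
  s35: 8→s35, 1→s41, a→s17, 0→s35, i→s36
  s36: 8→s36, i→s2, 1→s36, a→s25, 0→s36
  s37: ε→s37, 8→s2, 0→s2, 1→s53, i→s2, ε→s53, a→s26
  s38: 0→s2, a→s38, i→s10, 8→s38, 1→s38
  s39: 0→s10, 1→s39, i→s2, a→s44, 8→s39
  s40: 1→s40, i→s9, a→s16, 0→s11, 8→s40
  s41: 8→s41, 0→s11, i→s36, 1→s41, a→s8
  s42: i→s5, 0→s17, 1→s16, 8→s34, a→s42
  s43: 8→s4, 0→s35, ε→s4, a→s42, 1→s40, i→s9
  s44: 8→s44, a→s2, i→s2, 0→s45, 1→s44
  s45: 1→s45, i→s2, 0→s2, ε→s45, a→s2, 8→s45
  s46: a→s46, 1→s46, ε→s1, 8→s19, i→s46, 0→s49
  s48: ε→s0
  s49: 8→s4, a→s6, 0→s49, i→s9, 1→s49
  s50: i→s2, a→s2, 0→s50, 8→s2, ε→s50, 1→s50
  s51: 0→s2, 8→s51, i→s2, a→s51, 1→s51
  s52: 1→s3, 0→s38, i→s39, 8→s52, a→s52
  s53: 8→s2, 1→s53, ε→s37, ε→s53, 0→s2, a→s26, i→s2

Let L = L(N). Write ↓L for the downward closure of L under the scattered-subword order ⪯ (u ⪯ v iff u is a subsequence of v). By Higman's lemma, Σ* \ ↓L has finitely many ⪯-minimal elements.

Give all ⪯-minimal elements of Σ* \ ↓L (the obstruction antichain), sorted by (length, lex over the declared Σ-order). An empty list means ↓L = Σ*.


A = [0ii, 0a800, 80iaa, 810ai8].

|Q|=54, |F|=45, |δ|=257 (15 ε).
min D↑ (43 st, q0=0, F={10}): 0:a→0,1→0,0→1,i→0,8→2 1:a→3,1→1,0→1,i→4,8→5 2:a→2,1→6,0→7,i→2,8→2 3:a→3,1→3,0→3,i→8,8→9 4:a→8,1→4,0→4,i→10,8→4 5:a→11,1→12,0→7,i→4,8→5 6:a→6,1→6,0→13,i→6,8→6 7:a→14,1→15,0→7,i→16,8→7 8:a→8,1→8,0→8,i→10,8→17 9:a→9,1→18,0→19,i→17,8→9 10:a→10,1→10,0→10,i→10,8→10 11:a→11,1→20,0→14,i→8,8→9 12:a→20,1→12,0→13,i→4,8→12 13:a→21,1→13,0→13,i→16,8→13 14:a→14,1→22,0→14,i→23,8→24 15:a→22,1→15,0→13,i→16,8→15 16:a→25,1→16,0→16,i→10,8→16 17:a→17,1→17,0→26,i→10,8→17 18:a→18,1→18,0→27,i→17,8→18 19:a→19,1→19,0→10,i→28,8→19 20:a→20,1→20,0→29,i→8,8→18 21:a→21,1→21,0→21,i→30,8→31 22:a→22,1→22,0→29,i→23,8→32 23:a→25,1→23,0→23,i→10,8→33 24:a→24,1→32,0→19,i→33,8→24 25:a→10,1→25,0→25,i→10,8→34 26:a→26,1→26,0→10,i→10,8→26 27:a→35,1→27,0→10,i→28,8→27 28:a→36,1→28,0→10,i→10,8→28 29:a→21,1→29,0→29,i→23,8→37 30:a→38,1→30,0→30,i→10,8→10 31:a→31,1→31,0→35,i→39,8→31 32:a→32,1→32,0→27,i→33,8→32 33:a→34,1→33,0→28,i→10,8→33 34:a→10,1→34,0→36,i→10,8→34 35:a→35,1→35,0→10,i→40,8→35 36:a→10,1→36,0→10,i→10,8→36 37:a→31,1→37,0→27,i→33,8→37 38:a→10,1→38,0→38,i→10,8→10 39:a→41,1→39,0→40,i→10,8→10 40:a→42,1→40,0→10,i→10,8→10 41:a→10,1→41,0→42,i→10,8→10 42:a→10,1→42,0→10,i→10,8→10 [Hopcroft].
'0ii': |S_i|=[48, 44, 21, 1] end={s2} rej; 3/3 del acc.
'0a800': N↓-sim [48, 44, 35, 22, 11, 2] end={s2,s47} rej; 5/5 del acc.
'80iaa': N↓-sim [48, 44, 35, 16, 7, 1] end={s2} — reject; 5/5 single-dels accept.
'810ai8': |S_i|=[48, 44, 36, 27, 18, 8, 1] end={s2} — reject; 6/6 del acc.
4 minimals (antichain).


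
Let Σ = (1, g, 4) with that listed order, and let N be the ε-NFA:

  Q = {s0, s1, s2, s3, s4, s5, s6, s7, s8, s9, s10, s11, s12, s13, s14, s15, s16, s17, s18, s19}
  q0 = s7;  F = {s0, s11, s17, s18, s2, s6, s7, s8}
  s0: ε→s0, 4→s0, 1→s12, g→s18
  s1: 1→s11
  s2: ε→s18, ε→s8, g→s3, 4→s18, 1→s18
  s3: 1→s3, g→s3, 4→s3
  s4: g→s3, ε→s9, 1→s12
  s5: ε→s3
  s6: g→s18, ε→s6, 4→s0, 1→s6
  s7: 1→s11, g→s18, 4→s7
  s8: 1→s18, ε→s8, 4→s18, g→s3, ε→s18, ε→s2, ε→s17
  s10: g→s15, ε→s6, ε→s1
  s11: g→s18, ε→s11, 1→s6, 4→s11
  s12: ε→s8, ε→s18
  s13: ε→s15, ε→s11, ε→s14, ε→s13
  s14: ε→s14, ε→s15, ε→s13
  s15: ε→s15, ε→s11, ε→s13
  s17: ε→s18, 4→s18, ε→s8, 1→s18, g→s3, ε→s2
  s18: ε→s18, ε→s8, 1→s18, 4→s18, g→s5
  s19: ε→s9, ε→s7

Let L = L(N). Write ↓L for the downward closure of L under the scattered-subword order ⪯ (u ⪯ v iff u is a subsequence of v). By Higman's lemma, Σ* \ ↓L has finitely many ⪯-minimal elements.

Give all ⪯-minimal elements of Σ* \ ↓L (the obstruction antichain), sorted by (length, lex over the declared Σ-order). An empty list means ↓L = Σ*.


A = [gg, 1141g].

|Q|=20, |F|=8, |δ|=63 (32 ε).
min D↑ (6 st, q0=0, F={4}): 0:1→1,g→2,4→0 1:1→3,g→2,4→1 2:1→2,g→4,4→2 3:1→3,g→2,4→5 4:1→4,g→4,4→4 5:1→2,g→2,4→5.
'gg': |S_i|=[11, 6, 2] end={s3,s5} — reject; 2/2 single-dels accept.
'1141g': |S_i|=[11, 10, 9, 8, 7, 2] end={s3,s5} — reject; 5/5 deletions ∈↓L.
2 minimals (antichain).


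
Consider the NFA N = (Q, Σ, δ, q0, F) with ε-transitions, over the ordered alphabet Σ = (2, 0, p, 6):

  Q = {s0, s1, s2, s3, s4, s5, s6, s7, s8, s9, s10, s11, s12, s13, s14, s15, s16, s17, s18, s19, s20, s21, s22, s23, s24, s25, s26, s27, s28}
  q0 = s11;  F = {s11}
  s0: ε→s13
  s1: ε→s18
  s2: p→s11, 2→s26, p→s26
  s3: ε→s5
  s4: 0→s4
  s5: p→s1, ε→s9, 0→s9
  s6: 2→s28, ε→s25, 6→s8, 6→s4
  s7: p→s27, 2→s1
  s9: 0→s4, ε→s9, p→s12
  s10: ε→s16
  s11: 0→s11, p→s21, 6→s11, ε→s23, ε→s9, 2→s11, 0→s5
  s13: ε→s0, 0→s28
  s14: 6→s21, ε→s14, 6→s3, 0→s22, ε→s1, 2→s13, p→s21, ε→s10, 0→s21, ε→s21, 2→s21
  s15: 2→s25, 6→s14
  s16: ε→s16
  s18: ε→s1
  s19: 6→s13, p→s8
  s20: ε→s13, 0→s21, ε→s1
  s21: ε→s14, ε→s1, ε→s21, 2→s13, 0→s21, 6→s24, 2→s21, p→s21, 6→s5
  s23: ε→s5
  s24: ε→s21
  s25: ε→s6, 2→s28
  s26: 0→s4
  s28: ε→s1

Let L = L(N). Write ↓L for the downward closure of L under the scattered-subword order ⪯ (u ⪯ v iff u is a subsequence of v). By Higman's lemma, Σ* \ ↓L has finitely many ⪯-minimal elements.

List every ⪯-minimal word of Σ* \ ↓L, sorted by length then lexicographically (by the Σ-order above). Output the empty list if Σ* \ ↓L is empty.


|Q|=29, |F|=1, |δ|=64 (25 ε).
min D↑ (2 st, q0=0, F={1}): 0:2→0,0→0,p→1,6→0 1:2→1,0→1,p→1,6→1 (ε-aug+det+¬).
'p': run [18, 16] end={s0,s1,s10,s12,s13,s14,s16,s18,s21,s22,s24,s28,…} — reject; 1/1 single-dels accept.
1 minimals (antichain).

A = [p].


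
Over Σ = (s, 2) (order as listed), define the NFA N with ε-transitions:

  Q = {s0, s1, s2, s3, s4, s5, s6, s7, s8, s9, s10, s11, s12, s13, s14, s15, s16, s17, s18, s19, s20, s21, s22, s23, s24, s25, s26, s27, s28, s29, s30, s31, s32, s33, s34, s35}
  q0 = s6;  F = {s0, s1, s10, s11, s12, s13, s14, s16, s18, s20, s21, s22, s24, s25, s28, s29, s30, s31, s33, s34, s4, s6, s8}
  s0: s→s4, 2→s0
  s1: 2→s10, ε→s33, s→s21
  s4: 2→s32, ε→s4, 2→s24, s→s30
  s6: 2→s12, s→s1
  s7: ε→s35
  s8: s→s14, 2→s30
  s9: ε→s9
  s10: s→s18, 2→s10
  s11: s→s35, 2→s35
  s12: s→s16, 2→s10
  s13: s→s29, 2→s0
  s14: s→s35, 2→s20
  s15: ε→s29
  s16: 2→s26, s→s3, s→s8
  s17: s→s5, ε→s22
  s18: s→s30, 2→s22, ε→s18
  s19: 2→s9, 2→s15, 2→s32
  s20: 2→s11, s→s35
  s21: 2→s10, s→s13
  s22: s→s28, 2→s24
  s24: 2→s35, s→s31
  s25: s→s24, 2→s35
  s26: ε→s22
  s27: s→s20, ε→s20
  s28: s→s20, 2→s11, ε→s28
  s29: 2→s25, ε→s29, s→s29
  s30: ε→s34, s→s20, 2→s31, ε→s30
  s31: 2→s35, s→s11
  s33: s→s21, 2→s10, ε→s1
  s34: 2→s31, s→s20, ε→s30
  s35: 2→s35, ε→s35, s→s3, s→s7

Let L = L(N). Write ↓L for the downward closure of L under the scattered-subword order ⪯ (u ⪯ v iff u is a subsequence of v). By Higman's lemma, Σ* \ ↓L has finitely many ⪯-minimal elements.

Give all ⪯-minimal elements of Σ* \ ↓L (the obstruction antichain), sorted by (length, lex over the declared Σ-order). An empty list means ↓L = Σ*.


Antichain: [2ssss, 2s222, ssss22, s2ss22, 2s2s2s, 22ss22].

|Q|=36, |F|=23, |δ|=72 (16 ε).
min D↑ (22 st, q0=0, F={20}): 0:s→1,2→2 1:s→3,2→4 2:s→5,2→4 3:s→6,2→4 4:s→7,2→4 5:s→8,2→9 6:s→10,2→11 7:s→12,2→9 8:s→13,2→12 9:s→14,2→15 10:s→10,2→16 11:s→17,2→11 12:s→18,2→19 13:s→20,2→18 14:s→18,2→21 15:s→19,2→20 16:s→15,2→20 17:s→12,2→15 18:s→20,2→21 19:s→21,2→20 20:s→20,2→20 21:s→20,2→20 (ε-aug+det+¬).
'2ssss': N↓-sim [28, 22, 18, 11, 6, 3] end={s3,s35,s7} ∉↓L; 5/5 single-dels accept.
'2s222': |S_i|=[28, 22, 18, 13, 6, 3] end={s3,s35,s7} ∉↓L; 5/5 single-dels accept.
'ssss22': |S_i|=[28, 26, 22, 19, 14, 8, 3] end={s3,s35,s7} rej; 6/6 del acc.
's2ss22': |S_i|=[28, 26, 18, 14, 9, 5, 3] end={s3,s35,s7} ∉↓L; 6/6 deletions ∈↓L.
'2s2s2s': run [28, 22, 18, 13, 7, 4, 3] end={s3,s35,s7} — reject; 6/6 single-dels accept.
'22ss22': N↓-sim [28, 22, 17, 14, 9, 5, 3] end={s3,s35,s7} ∉↓L; 6/6 single-dels accept.
6 obstructions.


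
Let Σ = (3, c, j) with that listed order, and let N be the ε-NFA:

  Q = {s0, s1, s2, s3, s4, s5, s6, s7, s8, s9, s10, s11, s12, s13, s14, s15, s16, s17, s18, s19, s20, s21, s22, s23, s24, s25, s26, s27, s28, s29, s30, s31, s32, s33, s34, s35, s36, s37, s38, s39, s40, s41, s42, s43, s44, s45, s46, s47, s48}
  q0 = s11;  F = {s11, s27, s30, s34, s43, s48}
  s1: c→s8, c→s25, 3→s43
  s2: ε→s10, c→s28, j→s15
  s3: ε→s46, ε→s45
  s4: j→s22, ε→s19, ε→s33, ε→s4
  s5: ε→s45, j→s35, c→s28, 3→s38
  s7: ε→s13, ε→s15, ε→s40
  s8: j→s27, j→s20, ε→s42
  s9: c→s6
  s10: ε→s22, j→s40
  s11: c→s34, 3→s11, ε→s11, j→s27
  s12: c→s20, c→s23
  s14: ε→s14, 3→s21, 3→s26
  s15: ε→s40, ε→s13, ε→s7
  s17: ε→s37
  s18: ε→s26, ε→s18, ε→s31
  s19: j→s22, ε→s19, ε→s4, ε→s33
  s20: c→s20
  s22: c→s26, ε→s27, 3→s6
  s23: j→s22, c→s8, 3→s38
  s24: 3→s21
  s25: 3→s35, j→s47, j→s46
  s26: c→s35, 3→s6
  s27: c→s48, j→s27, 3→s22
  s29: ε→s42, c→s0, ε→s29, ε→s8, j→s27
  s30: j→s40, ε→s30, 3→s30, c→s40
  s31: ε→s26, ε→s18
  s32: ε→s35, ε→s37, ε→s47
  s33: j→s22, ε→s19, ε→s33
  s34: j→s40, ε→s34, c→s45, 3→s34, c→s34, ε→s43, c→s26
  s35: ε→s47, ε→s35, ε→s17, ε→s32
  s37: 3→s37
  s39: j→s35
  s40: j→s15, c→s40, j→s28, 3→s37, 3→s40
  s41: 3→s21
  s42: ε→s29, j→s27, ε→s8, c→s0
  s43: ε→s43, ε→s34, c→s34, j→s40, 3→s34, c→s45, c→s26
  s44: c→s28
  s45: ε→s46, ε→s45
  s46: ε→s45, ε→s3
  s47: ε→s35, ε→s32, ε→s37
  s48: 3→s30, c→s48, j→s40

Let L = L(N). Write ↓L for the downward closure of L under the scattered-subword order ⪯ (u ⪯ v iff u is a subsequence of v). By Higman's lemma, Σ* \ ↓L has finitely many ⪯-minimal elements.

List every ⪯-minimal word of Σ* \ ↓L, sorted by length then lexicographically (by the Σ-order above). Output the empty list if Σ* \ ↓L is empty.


min(Σ*\↓L) = [cj, jc3c].

|Q|=49, |F|=6, |δ|=119 (53 ε).
min D↑ (6 st, q0=0, F={3}): 0:3→0,c→1,j→2 1:3→1,c→1,j→3 2:3→2,c→4,j→2 3:3→3,c→3,j→3 4:3→5,c→4,j→3 5:3→5,c→3,j→3 [Hopcroft].
'cj': |S_i|=[22, 19, 6] end={s13,s15,s28,s37,s40,s7} ∉↓L; 2/2 single-dels accept.
'jc3c': |S_i|=[22, 16, 14, 8, 6] end={s13,s15,s28,s37,s40,s7} rej; 4/4 del acc.
2 minimals (antichain).


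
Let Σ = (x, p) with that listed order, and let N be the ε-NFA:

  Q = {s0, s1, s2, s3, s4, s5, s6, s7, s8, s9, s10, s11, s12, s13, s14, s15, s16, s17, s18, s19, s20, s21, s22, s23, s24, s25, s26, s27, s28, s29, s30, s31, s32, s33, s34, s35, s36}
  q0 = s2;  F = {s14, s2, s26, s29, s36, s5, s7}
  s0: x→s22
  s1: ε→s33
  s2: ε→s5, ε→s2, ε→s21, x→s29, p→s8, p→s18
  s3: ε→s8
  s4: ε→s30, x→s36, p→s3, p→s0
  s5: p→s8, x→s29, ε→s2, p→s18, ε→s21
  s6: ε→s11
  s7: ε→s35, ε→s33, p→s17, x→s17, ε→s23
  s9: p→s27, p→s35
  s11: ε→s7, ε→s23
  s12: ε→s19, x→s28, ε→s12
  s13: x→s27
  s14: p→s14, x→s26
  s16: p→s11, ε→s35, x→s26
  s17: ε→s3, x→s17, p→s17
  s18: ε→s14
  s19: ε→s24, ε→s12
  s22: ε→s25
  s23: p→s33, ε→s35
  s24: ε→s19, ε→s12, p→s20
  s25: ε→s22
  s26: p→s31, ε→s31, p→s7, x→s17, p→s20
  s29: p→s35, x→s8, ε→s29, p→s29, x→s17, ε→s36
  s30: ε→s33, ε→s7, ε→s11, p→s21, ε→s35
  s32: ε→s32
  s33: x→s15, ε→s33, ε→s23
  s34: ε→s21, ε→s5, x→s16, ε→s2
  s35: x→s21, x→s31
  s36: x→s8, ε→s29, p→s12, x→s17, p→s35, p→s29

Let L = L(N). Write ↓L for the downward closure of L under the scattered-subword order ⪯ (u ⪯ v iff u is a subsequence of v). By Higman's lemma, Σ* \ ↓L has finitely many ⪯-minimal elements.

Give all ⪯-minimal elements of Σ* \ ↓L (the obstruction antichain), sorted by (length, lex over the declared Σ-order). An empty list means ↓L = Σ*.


A = [xx, pxpp].

|Q|=37, |F|=7, |δ|=82 (40 ε).
min D↑ (6 st, q0=0, F={3}): 0:x→1,p→2 1:x→3,p→1 2:x→4,p→2 3:x→3,p→3 4:x→3,p→5 5:x→3,p→3 (ε-aug+det+¬).
'xx': run [22, 18, 7] end={s15,s17,s21,s28,s3,s31,s8} rej; 2/2 del acc.
'pxpp': run [22, 20, 13, 11, 9] end={s15,s17,s21,s23,s3,s31,s33,s35,s8} ∉↓L; 4/4 single-dels accept.
2 minimals (antichain).


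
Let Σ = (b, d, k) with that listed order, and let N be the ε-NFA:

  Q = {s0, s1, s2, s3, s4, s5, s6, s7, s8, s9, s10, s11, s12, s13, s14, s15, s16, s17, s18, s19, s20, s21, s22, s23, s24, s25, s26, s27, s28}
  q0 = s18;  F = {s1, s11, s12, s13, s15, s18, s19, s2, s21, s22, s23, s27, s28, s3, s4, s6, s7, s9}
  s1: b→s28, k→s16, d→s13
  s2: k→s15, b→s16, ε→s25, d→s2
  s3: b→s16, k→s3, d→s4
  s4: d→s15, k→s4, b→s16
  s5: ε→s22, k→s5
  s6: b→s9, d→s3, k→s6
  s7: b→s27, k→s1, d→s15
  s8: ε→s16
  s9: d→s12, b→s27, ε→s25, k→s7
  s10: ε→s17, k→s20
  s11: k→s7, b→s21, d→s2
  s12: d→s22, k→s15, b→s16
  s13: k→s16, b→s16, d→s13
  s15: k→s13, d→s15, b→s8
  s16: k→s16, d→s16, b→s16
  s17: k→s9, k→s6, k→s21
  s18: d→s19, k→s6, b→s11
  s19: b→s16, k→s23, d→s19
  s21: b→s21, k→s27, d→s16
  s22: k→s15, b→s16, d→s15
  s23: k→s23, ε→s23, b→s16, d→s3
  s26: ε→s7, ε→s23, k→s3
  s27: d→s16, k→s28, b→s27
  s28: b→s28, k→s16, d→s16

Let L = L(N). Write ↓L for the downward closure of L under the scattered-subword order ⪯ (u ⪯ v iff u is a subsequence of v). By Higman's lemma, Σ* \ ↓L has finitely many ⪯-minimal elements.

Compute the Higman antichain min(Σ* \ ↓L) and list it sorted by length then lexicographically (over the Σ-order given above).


|Q|=29, |F|=18, |δ|=71 (8 ε).
min D↑ (19 st, q0=0, F={7}): 0:b→1,d→2,k→3 1:b→4,d→5,k→6 2:b→7,d→2,k→8 3:b→9,d→10,k→3 4:b→4,d→7,k→11 5:b→7,d→5,k→12 6:b→11,d→12,k→13 7:b→7,d→7,k→7 8:b→7,d→10,k→8 9:b→11,d→14,k→6 10:b→7,d→15,k→10 11:b→11,d→7,k→16 12:b→7,d→12,k→17 13:b→16,d→17,k→7 14:b→7,d→18,k→12 15:b→7,d→12,k→15 16:b→16,d→7,k→7 17:b→7,d→17,k→7 18:b→7,d→12,k→12 (ε-aug+det+¬).
'db': N↓-sim [21, 12, 2] end={s16,s8} rej; 2/2 single-dels accept.
'bbd': N↓-sim [21, 15, 5, 1] end={s16} rej; 3/3 single-dels accept.
'bkkk': N↓-sim [21, 15, 8, 4, 1] end={s16} ∉↓L; 4/4 deletions ∈↓L.
'kbbkk': |S_i|=[21, 16, 12, 4, 2, 1] end={s16} ∉↓L; 5/5 del acc.
'kdddkk': run [21, 16, 8, 6, 4, 2, 1] end={s16} ∉↓L; 6/6 del acc.
5 minimals (antichain).

Antichain: [db, bbd, bkkk, kbbkk, kdddkk].


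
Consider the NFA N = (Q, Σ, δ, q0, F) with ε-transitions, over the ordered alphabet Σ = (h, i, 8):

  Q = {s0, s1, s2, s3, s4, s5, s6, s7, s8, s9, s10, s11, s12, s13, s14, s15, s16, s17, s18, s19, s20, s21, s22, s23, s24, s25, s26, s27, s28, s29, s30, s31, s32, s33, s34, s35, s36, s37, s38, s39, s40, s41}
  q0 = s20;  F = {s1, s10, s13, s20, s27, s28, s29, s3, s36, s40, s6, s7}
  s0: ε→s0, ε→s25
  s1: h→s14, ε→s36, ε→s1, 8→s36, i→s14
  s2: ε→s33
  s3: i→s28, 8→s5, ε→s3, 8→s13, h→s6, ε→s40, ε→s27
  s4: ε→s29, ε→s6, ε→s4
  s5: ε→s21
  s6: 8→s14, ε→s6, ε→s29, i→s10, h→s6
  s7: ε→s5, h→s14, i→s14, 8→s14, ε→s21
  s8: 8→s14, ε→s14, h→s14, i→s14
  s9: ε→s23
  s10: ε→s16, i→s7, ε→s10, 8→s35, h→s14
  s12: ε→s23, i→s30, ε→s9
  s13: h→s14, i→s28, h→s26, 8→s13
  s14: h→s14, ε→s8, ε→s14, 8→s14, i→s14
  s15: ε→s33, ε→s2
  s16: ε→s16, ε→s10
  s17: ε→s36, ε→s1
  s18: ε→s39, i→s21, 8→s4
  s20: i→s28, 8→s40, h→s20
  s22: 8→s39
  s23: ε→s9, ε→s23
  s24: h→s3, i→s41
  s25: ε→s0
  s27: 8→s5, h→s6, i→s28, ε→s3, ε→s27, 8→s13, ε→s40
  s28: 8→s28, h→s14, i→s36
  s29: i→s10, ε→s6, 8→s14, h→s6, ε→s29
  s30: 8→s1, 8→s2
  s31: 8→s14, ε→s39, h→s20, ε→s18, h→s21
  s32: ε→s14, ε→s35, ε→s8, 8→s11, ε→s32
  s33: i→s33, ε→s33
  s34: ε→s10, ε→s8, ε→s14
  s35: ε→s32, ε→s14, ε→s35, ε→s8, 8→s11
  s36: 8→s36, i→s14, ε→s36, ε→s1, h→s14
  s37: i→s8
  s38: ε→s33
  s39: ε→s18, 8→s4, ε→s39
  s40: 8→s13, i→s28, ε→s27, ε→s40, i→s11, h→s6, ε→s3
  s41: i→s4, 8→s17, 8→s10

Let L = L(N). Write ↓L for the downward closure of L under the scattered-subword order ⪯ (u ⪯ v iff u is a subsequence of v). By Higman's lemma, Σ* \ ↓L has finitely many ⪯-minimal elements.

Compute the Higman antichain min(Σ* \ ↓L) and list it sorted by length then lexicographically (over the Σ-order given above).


Antichain: [ih, iii, 8h8, 88h].

|Q|=42, |F|=12, |δ|=126 (61 ε).
min D↑ (9 st, q0=0, F={3}): 0:h→0,i→1,8→2 1:h→3,i→4,8→1 2:h→5,i→1,8→6 3:h→3,i→3,8→3 4:h→3,i→3,8→4 5:h→5,i→7,8→3 6:h→3,i→1,8→6 7:h→3,i→8,8→3 8:h→3,i→3,8→3 (ε-aug+det+¬).
'ih': run [21, 13, 2] end={s14,s8} rej; 2/2 single-dels accept.
'iii': run [21, 13, 7, 2] end={s14,s8} ∉↓L; 3/3 single-dels accept.
'8h8': N↓-sim [21, 20, 13, 5] end={s11,s14,s32,s35,s8} — reject; 3/3 single-dels accept.
'88h': |S_i|=[21, 20, 12, 3] end={s14,s26,s8} — reject; 3/3 del acc.
4 words, ⪯-incomp.


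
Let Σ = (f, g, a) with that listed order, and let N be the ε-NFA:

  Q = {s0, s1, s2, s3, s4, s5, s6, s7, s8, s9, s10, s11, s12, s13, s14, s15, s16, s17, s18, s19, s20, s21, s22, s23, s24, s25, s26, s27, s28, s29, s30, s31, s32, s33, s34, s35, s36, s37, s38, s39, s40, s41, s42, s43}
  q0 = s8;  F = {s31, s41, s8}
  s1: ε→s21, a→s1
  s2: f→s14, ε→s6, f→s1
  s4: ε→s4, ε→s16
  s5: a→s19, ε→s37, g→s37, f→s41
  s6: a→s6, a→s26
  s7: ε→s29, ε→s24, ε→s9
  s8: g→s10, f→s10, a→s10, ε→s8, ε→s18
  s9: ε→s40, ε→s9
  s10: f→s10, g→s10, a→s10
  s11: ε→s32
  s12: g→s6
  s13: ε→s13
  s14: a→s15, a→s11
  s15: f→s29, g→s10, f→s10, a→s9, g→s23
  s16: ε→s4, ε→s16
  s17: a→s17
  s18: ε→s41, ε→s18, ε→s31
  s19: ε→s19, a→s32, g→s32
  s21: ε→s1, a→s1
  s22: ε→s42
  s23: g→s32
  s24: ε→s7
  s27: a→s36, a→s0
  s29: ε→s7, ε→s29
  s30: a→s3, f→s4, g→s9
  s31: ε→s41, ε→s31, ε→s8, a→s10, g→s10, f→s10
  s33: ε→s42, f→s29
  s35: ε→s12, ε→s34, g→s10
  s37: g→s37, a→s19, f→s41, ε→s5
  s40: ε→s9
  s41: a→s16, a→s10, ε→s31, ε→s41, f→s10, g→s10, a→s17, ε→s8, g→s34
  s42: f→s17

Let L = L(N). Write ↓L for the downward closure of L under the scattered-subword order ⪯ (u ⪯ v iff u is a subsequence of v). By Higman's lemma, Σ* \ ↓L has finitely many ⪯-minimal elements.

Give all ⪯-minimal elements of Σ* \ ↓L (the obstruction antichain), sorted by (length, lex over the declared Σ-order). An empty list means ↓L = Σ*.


|Q|=44, |F|=3, |δ|=83 (36 ε).
min D↑ (2 st, q0=0, F={1}): 0:f→1,g→1,a→1 1:f→1,g→1,a→1 (ε-aug+det+¬).
'f': N↓-sim [9, 1] end={s10} rej; 1/1 del acc.
'g': run [9, 2] end={s10,s34} ∉↓L; 1/1 single-dels accept.
'a': run [9, 4] end={s10,s16,s17,s4} rej; 1/1 deletions ∈↓L.
3 obstructions.

Antichain: [f, g, a].
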